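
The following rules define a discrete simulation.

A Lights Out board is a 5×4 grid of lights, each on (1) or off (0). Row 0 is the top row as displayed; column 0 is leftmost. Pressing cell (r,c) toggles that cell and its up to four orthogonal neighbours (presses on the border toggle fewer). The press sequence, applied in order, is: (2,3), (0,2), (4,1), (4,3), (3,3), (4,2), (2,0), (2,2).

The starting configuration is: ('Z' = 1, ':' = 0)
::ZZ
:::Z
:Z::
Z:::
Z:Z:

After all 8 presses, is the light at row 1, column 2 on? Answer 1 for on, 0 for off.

0

0) ::ZZ
:::Z
:Z::
Z:::
Z:Z:
1) ::ZZ
::::
:ZZZ
Z::Z
Z:Z:
2) :Z::
::Z:
:ZZZ
Z::Z
Z:Z:
3) :Z::
::Z:
:ZZZ
ZZ:Z
:Z::
4) :Z::
::Z:
:ZZZ
ZZ::
:ZZZ
5) :Z::
::Z:
:ZZ:
ZZZZ
:ZZ:
6) :Z::
::Z:
:ZZ:
ZZ:Z
:::Z
7) :Z::
Z:Z:
Z:Z:
:Z:Z
:::Z
8) :Z::
Z:::
ZZ:Z
:ZZZ
:::Z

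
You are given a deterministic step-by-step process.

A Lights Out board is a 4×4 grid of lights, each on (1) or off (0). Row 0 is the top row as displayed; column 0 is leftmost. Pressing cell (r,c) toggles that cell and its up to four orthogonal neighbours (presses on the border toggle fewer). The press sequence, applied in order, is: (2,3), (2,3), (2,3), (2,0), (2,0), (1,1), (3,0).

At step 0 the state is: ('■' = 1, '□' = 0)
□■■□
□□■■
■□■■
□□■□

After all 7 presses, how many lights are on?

8

step 0: □■■□
□□■■
■□■■
□□■□
step 1: □■■□
□□■□
■□□□
□□■■
step 2: □■■□
□□■■
■□■■
□□■□
step 3: □■■□
□□■□
■□□□
□□■■
step 4: □■■□
■□■□
□■□□
■□■■
step 5: □■■□
□□■□
■□□□
□□■■
step 6: □□■□
■■□□
■■□□
□□■■
step 7: □□■□
■■□□
□■□□
■■■■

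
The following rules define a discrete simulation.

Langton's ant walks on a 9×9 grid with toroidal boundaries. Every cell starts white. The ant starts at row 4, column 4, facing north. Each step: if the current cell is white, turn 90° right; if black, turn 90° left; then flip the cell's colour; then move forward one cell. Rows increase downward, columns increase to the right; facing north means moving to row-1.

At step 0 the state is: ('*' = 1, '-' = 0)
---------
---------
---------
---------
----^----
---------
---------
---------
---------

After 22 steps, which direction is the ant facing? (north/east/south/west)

north

gen 0: ---------
---------
---------
---------
----^----
---------
---------
---------
---------
gen 1: ---------
---------
---------
---------
----*>---
---------
---------
---------
---------
gen 2: ---------
---------
---------
---------
----**---
-----v---
---------
---------
---------
gen 3: ---------
---------
---------
---------
----**---
----<*---
---------
---------
---------
gen 4: ---------
---------
---------
---------
----^*---
----**---
---------
---------
---------
gen 5: ---------
---------
---------
---------
---<-*---
----**---
---------
---------
---------
gen 6: ---------
---------
---------
---^-----
---*-*---
----**---
---------
---------
---------
gen 7: ---------
---------
---------
---*>----
---*-*---
----**---
---------
---------
---------
gen 8: ---------
---------
---------
---**----
---*v*---
----**---
---------
---------
---------
gen 9: ---------
---------
---------
---**----
---<**---
----**---
---------
---------
---------
gen 10: ---------
---------
---------
---**----
----**---
---v**---
---------
---------
---------
gen 11: ---------
---------
---------
---**----
----**---
--<***---
---------
---------
---------
gen 12: ---------
---------
---------
---**----
--^-**---
--****---
---------
---------
---------
gen 13: ---------
---------
---------
---**----
--*>**---
--****---
---------
---------
---------
gen 14: ---------
---------
---------
---**----
--****---
--*v**---
---------
---------
---------
gen 15: ---------
---------
---------
---**----
--****---
--*->*---
---------
---------
---------
gen 16: ---------
---------
---------
---**----
--**^*---
--*--*---
---------
---------
---------
gen 17: ---------
---------
---------
---**----
--*<-*---
--*--*---
---------
---------
---------
gen 18: ---------
---------
---------
---**----
--*--*---
--*v-*---
---------
---------
---------
gen 19: ---------
---------
---------
---**----
--*--*---
--<*-*---
---------
---------
---------
gen 20: ---------
---------
---------
---**----
--*--*---
---*-*---
--v------
---------
---------
gen 21: ---------
---------
---------
---**----
--*--*---
---*-*---
-<*------
---------
---------
gen 22: ---------
---------
---------
---**----
--*--*---
-^-*-*---
-**------
---------
---------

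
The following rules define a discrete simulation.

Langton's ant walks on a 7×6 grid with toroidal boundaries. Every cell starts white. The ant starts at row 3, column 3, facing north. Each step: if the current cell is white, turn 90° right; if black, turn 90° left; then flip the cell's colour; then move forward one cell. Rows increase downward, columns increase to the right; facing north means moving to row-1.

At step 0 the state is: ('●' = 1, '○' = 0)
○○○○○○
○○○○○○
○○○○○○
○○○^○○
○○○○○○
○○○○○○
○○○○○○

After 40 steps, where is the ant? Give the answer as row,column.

gen 0: ○○○○○○
○○○○○○
○○○○○○
○○○^○○
○○○○○○
○○○○○○
○○○○○○
gen 1: ○○○○○○
○○○○○○
○○○○○○
○○○●>○
○○○○○○
○○○○○○
○○○○○○
gen 2: ○○○○○○
○○○○○○
○○○○○○
○○○●●○
○○○○v○
○○○○○○
○○○○○○
gen 3: ○○○○○○
○○○○○○
○○○○○○
○○○●●○
○○○<●○
○○○○○○
○○○○○○
gen 4: ○○○○○○
○○○○○○
○○○○○○
○○○^●○
○○○●●○
○○○○○○
○○○○○○
gen 5: ○○○○○○
○○○○○○
○○○○○○
○○<○●○
○○○●●○
○○○○○○
○○○○○○
gen 6: ○○○○○○
○○○○○○
○○^○○○
○○●○●○
○○○●●○
○○○○○○
○○○○○○
gen 7: ○○○○○○
○○○○○○
○○●>○○
○○●○●○
○○○●●○
○○○○○○
○○○○○○
gen 8: ○○○○○○
○○○○○○
○○●●○○
○○●v●○
○○○●●○
○○○○○○
○○○○○○
gen 9: ○○○○○○
○○○○○○
○○●●○○
○○<●●○
○○○●●○
○○○○○○
○○○○○○
gen 10: ○○○○○○
○○○○○○
○○●●○○
○○○●●○
○○v●●○
○○○○○○
○○○○○○
gen 11: ○○○○○○
○○○○○○
○○●●○○
○○○●●○
○<●●●○
○○○○○○
○○○○○○
gen 12: ○○○○○○
○○○○○○
○○●●○○
○^○●●○
○●●●●○
○○○○○○
○○○○○○
gen 13: ○○○○○○
○○○○○○
○○●●○○
○●>●●○
○●●●●○
○○○○○○
○○○○○○
gen 14: ○○○○○○
○○○○○○
○○●●○○
○●●●●○
○●v●●○
○○○○○○
○○○○○○
gen 15: ○○○○○○
○○○○○○
○○●●○○
○●●●●○
○●○>●○
○○○○○○
○○○○○○
gen 16: ○○○○○○
○○○○○○
○○●●○○
○●●^●○
○●○○●○
○○○○○○
○○○○○○
gen 17: ○○○○○○
○○○○○○
○○●●○○
○●<○●○
○●○○●○
○○○○○○
○○○○○○
gen 18: ○○○○○○
○○○○○○
○○●●○○
○●○○●○
○●v○●○
○○○○○○
○○○○○○
gen 19: ○○○○○○
○○○○○○
○○●●○○
○●○○●○
○<●○●○
○○○○○○
○○○○○○
gen 20: ○○○○○○
○○○○○○
○○●●○○
○●○○●○
○○●○●○
○v○○○○
○○○○○○
gen 21: ○○○○○○
○○○○○○
○○●●○○
○●○○●○
○○●○●○
<●○○○○
○○○○○○
gen 22: ○○○○○○
○○○○○○
○○●●○○
○●○○●○
^○●○●○
●●○○○○
○○○○○○
gen 23: ○○○○○○
○○○○○○
○○●●○○
○●○○●○
●>●○●○
●●○○○○
○○○○○○
gen 24: ○○○○○○
○○○○○○
○○●●○○
○●○○●○
●●●○●○
●v○○○○
○○○○○○
gen 25: ○○○○○○
○○○○○○
○○●●○○
○●○○●○
●●●○●○
●○>○○○
○○○○○○
gen 26: ○○○○○○
○○○○○○
○○●●○○
○●○○●○
●●●○●○
●○●○○○
○○v○○○
gen 27: ○○○○○○
○○○○○○
○○●●○○
○●○○●○
●●●○●○
●○●○○○
○<●○○○
gen 28: ○○○○○○
○○○○○○
○○●●○○
○●○○●○
●●●○●○
●^●○○○
○●●○○○
gen 29: ○○○○○○
○○○○○○
○○●●○○
○●○○●○
●●●○●○
●●>○○○
○●●○○○
gen 30: ○○○○○○
○○○○○○
○○●●○○
○●○○●○
●●^○●○
●●○○○○
○●●○○○
gen 31: ○○○○○○
○○○○○○
○○●●○○
○●○○●○
●<○○●○
●●○○○○
○●●○○○
gen 32: ○○○○○○
○○○○○○
○○●●○○
○●○○●○
●○○○●○
●v○○○○
○●●○○○
gen 33: ○○○○○○
○○○○○○
○○●●○○
○●○○●○
●○○○●○
●○>○○○
○●●○○○
gen 34: ○○○○○○
○○○○○○
○○●●○○
○●○○●○
●○○○●○
●○●○○○
○●v○○○
gen 35: ○○○○○○
○○○○○○
○○●●○○
○●○○●○
●○○○●○
●○●○○○
○●○>○○
gen 36: ○○○v○○
○○○○○○
○○●●○○
○●○○●○
●○○○●○
●○●○○○
○●○●○○
gen 37: ○○<●○○
○○○○○○
○○●●○○
○●○○●○
●○○○●○
●○●○○○
○●○●○○
gen 38: ○○●●○○
○○○○○○
○○●●○○
○●○○●○
●○○○●○
●○●○○○
○●^●○○
gen 39: ○○●●○○
○○○○○○
○○●●○○
○●○○●○
●○○○●○
●○●○○○
○●●>○○
gen 40: ○○●●○○
○○○○○○
○○●●○○
○●○○●○
●○○○●○
●○●^○○
○●●○○○

5,3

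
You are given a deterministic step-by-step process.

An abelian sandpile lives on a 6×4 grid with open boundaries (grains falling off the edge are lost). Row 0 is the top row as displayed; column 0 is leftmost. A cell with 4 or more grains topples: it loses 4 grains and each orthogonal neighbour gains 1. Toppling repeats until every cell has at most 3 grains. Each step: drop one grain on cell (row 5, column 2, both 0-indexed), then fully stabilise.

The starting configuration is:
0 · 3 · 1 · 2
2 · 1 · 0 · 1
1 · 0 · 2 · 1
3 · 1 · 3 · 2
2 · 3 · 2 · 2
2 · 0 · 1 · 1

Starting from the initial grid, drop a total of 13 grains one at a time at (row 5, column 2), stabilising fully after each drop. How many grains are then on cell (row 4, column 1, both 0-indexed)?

gen 0: 0 · 3 · 1 · 2
2 · 1 · 0 · 1
1 · 0 · 2 · 1
3 · 1 · 3 · 2
2 · 3 · 2 · 2
2 · 0 · 1 · 1
gen 1: 0 · 3 · 1 · 2
2 · 1 · 0 · 1
1 · 0 · 2 · 1
3 · 1 · 3 · 2
2 · 3 · 2 · 2
2 · 0 · 2 · 1
gen 2: 0 · 3 · 1 · 2
2 · 1 · 0 · 1
1 · 0 · 2 · 1
3 · 1 · 3 · 2
2 · 3 · 2 · 2
2 · 0 · 3 · 1
gen 3: 0 · 3 · 1 · 2
2 · 1 · 0 · 1
1 · 0 · 2 · 1
3 · 1 · 3 · 2
2 · 3 · 3 · 2
2 · 1 · 0 · 2
gen 4: 0 · 3 · 1 · 2
2 · 1 · 0 · 1
1 · 0 · 2 · 1
3 · 1 · 3 · 2
2 · 3 · 3 · 2
2 · 1 · 1 · 2
gen 5: 0 · 3 · 1 · 2
2 · 1 · 0 · 1
1 · 0 · 2 · 1
3 · 1 · 3 · 2
2 · 3 · 3 · 2
2 · 1 · 2 · 2
gen 6: 0 · 3 · 1 · 2
2 · 1 · 0 · 1
1 · 0 · 2 · 1
3 · 1 · 3 · 2
2 · 3 · 3 · 2
2 · 1 · 3 · 2
gen 7: 0 · 3 · 1 · 2
2 · 1 · 0 · 1
1 · 0 · 3 · 1
3 · 3 · 0 · 3
3 · 0 · 2 · 3
2 · 3 · 1 · 3
gen 8: 0 · 3 · 1 · 2
2 · 1 · 0 · 1
1 · 0 · 3 · 1
3 · 3 · 0 · 3
3 · 0 · 2 · 3
2 · 3 · 2 · 3
gen 9: 0 · 3 · 1 · 2
2 · 1 · 0 · 1
1 · 0 · 3 · 1
3 · 3 · 0 · 3
3 · 0 · 2 · 3
2 · 3 · 3 · 3
gen 10: 0 · 3 · 1 · 2
2 · 1 · 0 · 1
1 · 0 · 3 · 2
3 · 3 · 2 · 0
3 · 2 · 0 · 2
3 · 0 · 3 · 1
gen 11: 0 · 3 · 1 · 2
2 · 1 · 0 · 1
1 · 0 · 3 · 2
3 · 3 · 2 · 0
3 · 2 · 1 · 2
3 · 1 · 0 · 2
gen 12: 0 · 3 · 1 · 2
2 · 1 · 0 · 1
1 · 0 · 3 · 2
3 · 3 · 2 · 0
3 · 2 · 1 · 2
3 · 1 · 1 · 2
gen 13: 0 · 3 · 1 · 2
2 · 1 · 0 · 1
1 · 0 · 3 · 2
3 · 3 · 2 · 0
3 · 2 · 1 · 2
3 · 1 · 2 · 2

2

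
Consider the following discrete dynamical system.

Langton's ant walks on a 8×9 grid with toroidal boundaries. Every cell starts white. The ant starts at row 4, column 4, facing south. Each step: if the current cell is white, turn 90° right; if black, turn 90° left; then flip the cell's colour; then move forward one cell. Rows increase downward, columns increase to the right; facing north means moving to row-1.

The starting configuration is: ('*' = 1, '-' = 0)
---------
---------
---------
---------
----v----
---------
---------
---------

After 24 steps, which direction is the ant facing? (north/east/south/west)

north

step 0: ---------
---------
---------
---------
----v----
---------
---------
---------
step 1: ---------
---------
---------
---------
---<*----
---------
---------
---------
step 2: ---------
---------
---------
---^-----
---**----
---------
---------
---------
step 3: ---------
---------
---------
---*>----
---**----
---------
---------
---------
step 4: ---------
---------
---------
---**----
---*v----
---------
---------
---------
step 5: ---------
---------
---------
---**----
---*->---
---------
---------
---------
step 6: ---------
---------
---------
---**----
---*-*---
-----v---
---------
---------
step 7: ---------
---------
---------
---**----
---*-*---
----<*---
---------
---------
step 8: ---------
---------
---------
---**----
---*^*---
----**---
---------
---------
step 9: ---------
---------
---------
---**----
---**>---
----**---
---------
---------
step 10: ---------
---------
---------
---**^---
---**----
----**---
---------
---------
step 11: ---------
---------
---------
---***>--
---**----
----**---
---------
---------
step 12: ---------
---------
---------
---****--
---**-v--
----**---
---------
---------
step 13: ---------
---------
---------
---****--
---**<*--
----**---
---------
---------
step 14: ---------
---------
---------
---**^*--
---****--
----**---
---------
---------
step 15: ---------
---------
---------
---*<-*--
---****--
----**---
---------
---------
step 16: ---------
---------
---------
---*--*--
---*v**--
----**---
---------
---------
step 17: ---------
---------
---------
---*--*--
---*->*--
----**---
---------
---------
step 18: ---------
---------
---------
---*-^*--
---*--*--
----**---
---------
---------
step 19: ---------
---------
---------
---*-*>--
---*--*--
----**---
---------
---------
step 20: ---------
---------
------^--
---*-*---
---*--*--
----**---
---------
---------
step 21: ---------
---------
------*>-
---*-*---
---*--*--
----**---
---------
---------
step 22: ---------
---------
------**-
---*-*-v-
---*--*--
----**---
---------
---------
step 23: ---------
---------
------**-
---*-*<*-
---*--*--
----**---
---------
---------
step 24: ---------
---------
------^*-
---*-***-
---*--*--
----**---
---------
---------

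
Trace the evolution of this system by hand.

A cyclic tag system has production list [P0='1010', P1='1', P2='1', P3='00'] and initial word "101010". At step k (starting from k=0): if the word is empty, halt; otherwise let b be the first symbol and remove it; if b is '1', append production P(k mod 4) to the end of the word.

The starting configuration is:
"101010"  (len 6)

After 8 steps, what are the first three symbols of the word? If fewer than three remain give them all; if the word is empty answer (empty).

101

gen 0: "101010"  (len 6)
gen 1: "010101010"  (len 9)
gen 2: "10101010"  (len 8)
gen 3: "01010101"  (len 8)
gen 4: "1010101"  (len 7)
gen 5: "0101011010"  (len 10)
gen 6: "101011010"  (len 9)
gen 7: "010110101"  (len 9)
gen 8: "10110101"  (len 8)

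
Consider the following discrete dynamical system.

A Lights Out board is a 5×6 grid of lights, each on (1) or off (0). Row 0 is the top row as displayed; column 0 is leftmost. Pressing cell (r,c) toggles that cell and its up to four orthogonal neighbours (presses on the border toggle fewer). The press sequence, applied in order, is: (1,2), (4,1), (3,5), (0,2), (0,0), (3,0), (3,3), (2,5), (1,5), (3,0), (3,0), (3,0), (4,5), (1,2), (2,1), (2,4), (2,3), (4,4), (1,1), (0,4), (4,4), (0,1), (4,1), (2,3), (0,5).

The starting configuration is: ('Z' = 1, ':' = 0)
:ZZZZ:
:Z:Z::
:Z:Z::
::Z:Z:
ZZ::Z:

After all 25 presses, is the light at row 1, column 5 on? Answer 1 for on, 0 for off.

t=0: :ZZZZ:
:Z:Z::
:Z:Z::
::Z:Z:
ZZ::Z:
t=1: :Z:ZZ:
::Z:::
:ZZZ::
::Z:Z:
ZZ::Z:
t=2: :Z:ZZ:
::Z:::
:ZZZ::
:ZZ:Z:
::Z:Z:
t=3: :Z:ZZ:
::Z:::
:ZZZ:Z
:ZZ::Z
::Z:ZZ
t=4: ::Z:Z:
::::::
:ZZZ:Z
:ZZ::Z
::Z:ZZ
t=5: ZZZ:Z:
Z:::::
:ZZZ:Z
:ZZ::Z
::Z:ZZ
t=6: ZZZ:Z:
Z:::::
ZZZZ:Z
Z:Z::Z
Z:Z:ZZ
t=7: ZZZ:Z:
Z:::::
ZZZ::Z
Z::ZZZ
Z:ZZZZ
t=8: ZZZ:Z:
Z::::Z
ZZZ:Z:
Z::ZZ:
Z:ZZZZ
t=9: ZZZ:ZZ
Z:::Z:
ZZZ:ZZ
Z::ZZ:
Z:ZZZZ
t=10: ZZZ:ZZ
Z:::Z:
:ZZ:ZZ
:Z:ZZ:
::ZZZZ
t=11: ZZZ:ZZ
Z:::Z:
ZZZ:ZZ
Z::ZZ:
Z:ZZZZ
t=12: ZZZ:ZZ
Z:::Z:
:ZZ:ZZ
:Z:ZZ:
::ZZZZ
t=13: ZZZ:ZZ
Z:::Z:
:ZZ:ZZ
:Z:ZZZ
::ZZ::
t=14: ZZ::ZZ
ZZZZZ:
:Z::ZZ
:Z:ZZZ
::ZZ::
t=15: ZZ::ZZ
Z:ZZZ:
Z:Z:ZZ
:::ZZZ
::ZZ::
t=16: ZZ::ZZ
Z:ZZ::
Z:ZZ::
:::Z:Z
::ZZ::
t=17: ZZ::ZZ
Z:Z:::
Z:::Z:
:::::Z
::ZZ::
t=18: ZZ::ZZ
Z:Z:::
Z:::Z:
::::ZZ
::Z:ZZ
t=19: Z:::ZZ
:Z::::
ZZ::Z:
::::ZZ
::Z:ZZ
t=20: Z::Z::
:Z::Z:
ZZ::Z:
::::ZZ
::Z:ZZ
t=21: Z::Z::
:Z::Z:
ZZ::Z:
:::::Z
::ZZ::
t=22: :ZZZ::
::::Z:
ZZ::Z:
:::::Z
::ZZ::
t=23: :ZZZ::
::::Z:
ZZ::Z:
:Z:::Z
ZZ:Z::
t=24: :ZZZ::
:::ZZ:
ZZZZ::
:Z:Z:Z
ZZ:Z::
t=25: :ZZZZZ
:::ZZZ
ZZZZ::
:Z:Z:Z
ZZ:Z::

1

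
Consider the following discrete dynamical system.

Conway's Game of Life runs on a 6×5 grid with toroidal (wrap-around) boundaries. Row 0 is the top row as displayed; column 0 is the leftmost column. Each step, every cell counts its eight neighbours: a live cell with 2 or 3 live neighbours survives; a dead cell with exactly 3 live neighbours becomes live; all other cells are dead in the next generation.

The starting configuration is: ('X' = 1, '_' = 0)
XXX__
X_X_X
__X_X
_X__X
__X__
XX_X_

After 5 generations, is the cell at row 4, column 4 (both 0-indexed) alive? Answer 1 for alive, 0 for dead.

step 0: XXX__
X_X_X
__X_X
_X__X
__X__
XX_X_
step 1: _____
__X_X
__X_X
XXX__
__XXX
X__XX
step 2: X____
_____
__X_X
X____
_____
X_X__
step 3: _X___
_____
_____
_____
_X___
_X___
step 4: _____
_____
_____
_____
_____
XXX__
step 5: _X___
_____
_____
_____
_X___
_X___

0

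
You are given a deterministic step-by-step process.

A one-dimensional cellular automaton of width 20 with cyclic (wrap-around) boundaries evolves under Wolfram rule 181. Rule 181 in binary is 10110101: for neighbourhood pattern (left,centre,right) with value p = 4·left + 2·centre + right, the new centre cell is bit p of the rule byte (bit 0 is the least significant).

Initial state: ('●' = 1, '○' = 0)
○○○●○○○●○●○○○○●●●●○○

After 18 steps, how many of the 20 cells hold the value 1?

step 0: ○○○●○○○●○●○○○○●●●●○○
step 1: ●●○●●●○●●●●●●○○●●○●●
step 2: ●○●○●○●○●●●●○●○○○●○●
step 3: ○●●●●●●●○●●○●●●●○●●○
step 4: ○○●●●●●○●○○●○●●○●○○●
step 5: ●○○●●●○●●●○●●○○●●●○●
step 6: ○●○○●○●○●○●○○●○○●○●○
step 7: ○●●○●●●●●●●●○●●○●●●●
step 8: ●○○●○●●●●●●○●○○●○●●○
step 9: ●●○●●○●●●●○●●●○●●○○●
step 10: ●○●○○●○●●○●○●○●○○●○○
step 11: ●●●●○●●○○●●●●●●●○●●○
step 12: ○●●○●○○●○○●●●●●○●○○●
step 13: ●○○●●●○●●○○●●●○●●●○●
step 14: ○●○○●○●○○●○○●○●○●○●○
step 15: ○●●○●●●●○●●○●●●●●●●●
step 16: ●○○●○●●○●○○●○●●●●●●○
step 17: ●●○●●○○●●●○●●○●●●●○●
step 18: ●○●○○●○○●○●○○●○●●○●○

9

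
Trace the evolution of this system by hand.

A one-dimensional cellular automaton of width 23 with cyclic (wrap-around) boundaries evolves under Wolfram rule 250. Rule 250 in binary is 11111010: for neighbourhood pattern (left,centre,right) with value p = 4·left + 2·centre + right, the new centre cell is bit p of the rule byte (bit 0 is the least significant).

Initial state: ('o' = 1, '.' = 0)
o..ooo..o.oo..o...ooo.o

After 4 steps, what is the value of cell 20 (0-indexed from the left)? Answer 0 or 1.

1

0) o..ooo..o.oo..o...ooo.o
1) oooooooo.ooooo.o.oooooo
2) ooooooooooooooo.ooooooo
3) ooooooooooooooooooooooo
4) ooooooooooooooooooooooo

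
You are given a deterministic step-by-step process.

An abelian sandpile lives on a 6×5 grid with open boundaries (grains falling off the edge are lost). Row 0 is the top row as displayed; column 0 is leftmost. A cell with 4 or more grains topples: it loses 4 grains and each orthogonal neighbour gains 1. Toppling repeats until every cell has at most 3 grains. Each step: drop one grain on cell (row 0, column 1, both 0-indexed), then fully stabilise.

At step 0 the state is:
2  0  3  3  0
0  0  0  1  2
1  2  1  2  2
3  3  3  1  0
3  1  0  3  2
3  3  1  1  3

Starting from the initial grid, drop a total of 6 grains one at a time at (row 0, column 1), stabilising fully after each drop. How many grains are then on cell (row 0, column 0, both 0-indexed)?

3

step 0: 2  0  3  3  0
0  0  0  1  2
1  2  1  2  2
3  3  3  1  0
3  1  0  3  2
3  3  1  1  3
step 1: 2  1  3  3  0
0  0  0  1  2
1  2  1  2  2
3  3  3  1  0
3  1  0  3  2
3  3  1  1  3
step 2: 2  2  3  3  0
0  0  0  1  2
1  2  1  2  2
3  3  3  1  0
3  1  0  3  2
3  3  1  1  3
step 3: 2  3  3  3  0
0  0  0  1  2
1  2  1  2  2
3  3  3  1  0
3  1  0  3  2
3  3  1  1  3
step 4: 3  1  1  0  1
0  1  1  2  2
1  2  1  2  2
3  3  3  1  0
3  1  0  3  2
3  3  1  1  3
step 5: 3  2  1  0  1
0  1  1  2  2
1  2  1  2  2
3  3  3  1  0
3  1  0  3  2
3  3  1  1  3
step 6: 3  3  1  0  1
0  1  1  2  2
1  2  1  2  2
3  3  3  1  0
3  1  0  3  2
3  3  1  1  3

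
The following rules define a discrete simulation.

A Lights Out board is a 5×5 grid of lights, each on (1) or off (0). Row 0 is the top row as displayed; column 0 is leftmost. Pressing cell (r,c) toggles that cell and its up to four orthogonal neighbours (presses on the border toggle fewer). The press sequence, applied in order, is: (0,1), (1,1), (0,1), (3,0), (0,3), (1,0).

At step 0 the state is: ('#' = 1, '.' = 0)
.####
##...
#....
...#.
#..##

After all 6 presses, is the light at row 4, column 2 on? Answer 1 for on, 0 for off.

0

step 0: .####
##...
#....
...#.
#..##
step 1: #..##
#....
#....
...#.
#..##
step 2: ##.##
.##..
##...
...#.
#..##
step 3: ..###
..#..
##...
...#.
#..##
step 4: ..###
..#..
.#...
##.#.
...##
step 5: .....
..##.
.#...
##.#.
...##
step 6: #....
####.
##...
##.#.
...##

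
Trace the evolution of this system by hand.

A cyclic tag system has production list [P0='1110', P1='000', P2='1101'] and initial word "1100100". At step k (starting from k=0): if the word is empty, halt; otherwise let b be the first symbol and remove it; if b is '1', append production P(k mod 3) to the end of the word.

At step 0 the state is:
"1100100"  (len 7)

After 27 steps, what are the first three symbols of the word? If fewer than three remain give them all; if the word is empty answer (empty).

011

0) "1100100"  (len 7)
1) "1001001110"  (len 10)
2) "001001110000"  (len 12)
3) "01001110000"  (len 11)
4) "1001110000"  (len 10)
5) "001110000000"  (len 12)
6) "01110000000"  (len 11)
7) "1110000000"  (len 10)
8) "110000000000"  (len 12)
9) "100000000001101"  (len 15)
10) "000000000011011110"  (len 18)
11) "00000000011011110"  (len 17)
12) "0000000011011110"  (len 16)
13) "000000011011110"  (len 15)
14) "00000011011110"  (len 14)
15) "0000011011110"  (len 13)
16) "000011011110"  (len 12)
17) "00011011110"  (len 11)
18) "0011011110"  (len 10)
19) "011011110"  (len 9)
20) "11011110"  (len 8)
21) "10111101101"  (len 11)
22) "01111011011110"  (len 14)
23) "1111011011110"  (len 13)
24) "1110110111101101"  (len 16)
25) "1101101111011011110"  (len 19)
26) "101101111011011110000"  (len 21)
27) "011011110110111100001101"  (len 24)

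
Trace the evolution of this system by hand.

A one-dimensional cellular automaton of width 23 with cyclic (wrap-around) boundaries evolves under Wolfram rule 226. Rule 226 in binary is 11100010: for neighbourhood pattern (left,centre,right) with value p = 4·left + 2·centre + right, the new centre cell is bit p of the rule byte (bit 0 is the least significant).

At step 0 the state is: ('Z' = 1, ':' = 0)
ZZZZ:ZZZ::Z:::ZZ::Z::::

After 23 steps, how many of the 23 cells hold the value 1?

11

k=0  ZZZZ:ZZZ::Z:::ZZ::Z::::
k=1  :ZZZZ:ZZ:Z:::Z:Z:Z::::Z
k=2  Z:ZZZZ:ZZ:::Z:Z:Z::::Z:
k=3  :Z:ZZZZ:Z::Z:Z:Z::::Z:Z
k=4  Z:Z:ZZZZ::Z:Z:Z::::Z:Z:
k=5  :Z:Z:ZZZ:Z:Z:Z::::Z:Z:Z
k=6  Z:Z:Z:ZZZ:Z:Z::::Z:Z:Z:
k=7  :Z:Z:Z:ZZZ:Z::::Z:Z:Z:Z
k=8  Z:Z:Z:Z:ZZZ::::Z:Z:Z:Z:
k=9  :Z:Z:Z:Z:ZZ:::Z:Z:Z:Z:Z
k=10  Z:Z:Z:Z:Z:Z::Z:Z:Z:Z:Z:
k=11  :Z:Z:Z:Z:Z::Z:Z:Z:Z:Z:Z
k=12  Z:Z:Z:Z:Z::Z:Z:Z:Z:Z:Z:
k=13  :Z:Z:Z:Z::Z:Z:Z:Z:Z:Z:Z
k=14  Z:Z:Z:Z::Z:Z:Z:Z:Z:Z:Z:
k=15  :Z:Z:Z::Z:Z:Z:Z:Z:Z:Z:Z
k=16  Z:Z:Z::Z:Z:Z:Z:Z:Z:Z:Z:
k=17  :Z:Z::Z:Z:Z:Z:Z:Z:Z:Z:Z
k=18  Z:Z::Z:Z:Z:Z:Z:Z:Z:Z:Z:
k=19  :Z::Z:Z:Z:Z:Z:Z:Z:Z:Z:Z
k=20  Z::Z:Z:Z:Z:Z:Z:Z:Z:Z:Z:
k=21  ::Z:Z:Z:Z:Z:Z:Z:Z:Z:Z:Z
k=22  :Z:Z:Z:Z:Z:Z:Z:Z:Z:Z:Z:
k=23  Z:Z:Z:Z:Z:Z:Z:Z:Z:Z:Z::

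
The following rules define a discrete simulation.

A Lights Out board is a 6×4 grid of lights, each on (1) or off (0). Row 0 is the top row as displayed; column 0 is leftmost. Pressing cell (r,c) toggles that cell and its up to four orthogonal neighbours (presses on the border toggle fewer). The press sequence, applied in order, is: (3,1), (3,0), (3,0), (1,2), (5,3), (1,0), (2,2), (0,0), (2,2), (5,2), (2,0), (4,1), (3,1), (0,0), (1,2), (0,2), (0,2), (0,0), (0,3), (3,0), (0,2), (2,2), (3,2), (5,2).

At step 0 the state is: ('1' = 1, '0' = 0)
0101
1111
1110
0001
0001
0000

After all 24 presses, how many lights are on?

0) 0101
1111
1110
0001
0001
0000
1) 0101
1111
1010
1111
0101
0000
2) 0101
1111
0010
0011
1101
0000
3) 0101
1111
1010
1111
0101
0000
4) 0111
1000
1000
1111
0101
0000
5) 0111
1000
1000
1111
0100
0011
6) 1111
0100
0000
1111
0100
0011
7) 1111
0110
0111
1101
0100
0011
8) 0011
1110
0111
1101
0100
0011
9) 0011
1100
0000
1111
0100
0011
10) 0011
1100
0000
1111
0110
0100
11) 0011
0100
1100
0111
0110
0100
12) 0011
0100
1100
0011
1000
0000
13) 0011
0100
1000
1101
1100
0000
14) 1111
1100
1000
1101
1100
0000
15) 1101
1011
1010
1101
1100
0000
16) 1010
1001
1010
1101
1100
0000
17) 1101
1011
1010
1101
1100
0000
18) 0001
0011
1010
1101
1100
0000
19) 0010
0010
1010
1101
1100
0000
20) 0010
0010
0010
0001
0100
0000
21) 0101
0000
0010
0001
0100
0000
22) 0101
0010
0101
0011
0100
0000
23) 0101
0010
0111
0100
0110
0000
24) 0101
0010
0111
0100
0100
0111

11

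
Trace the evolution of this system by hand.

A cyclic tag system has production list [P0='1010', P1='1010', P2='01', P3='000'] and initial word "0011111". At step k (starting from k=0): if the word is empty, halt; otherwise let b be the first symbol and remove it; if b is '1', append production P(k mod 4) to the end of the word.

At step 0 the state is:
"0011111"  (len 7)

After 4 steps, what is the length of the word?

gen 0: "0011111"  (len 7)
gen 1: "011111"  (len 6)
gen 2: "11111"  (len 5)
gen 3: "111101"  (len 6)
gen 4: "11101000"  (len 8)

8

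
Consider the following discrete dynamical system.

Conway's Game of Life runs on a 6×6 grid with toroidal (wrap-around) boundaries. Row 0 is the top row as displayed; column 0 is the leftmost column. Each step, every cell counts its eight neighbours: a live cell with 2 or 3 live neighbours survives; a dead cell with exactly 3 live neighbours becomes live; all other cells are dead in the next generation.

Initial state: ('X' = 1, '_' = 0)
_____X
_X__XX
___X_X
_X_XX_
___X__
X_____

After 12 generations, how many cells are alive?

0) _____X
_X__XX
___X_X
_X_XX_
___X__
X_____
1) ____XX
_____X
___X_X
___X__
__XXX_
______
2) ____XX
X____X
______
______
__XXX_
_____X
3) ____X_
X___XX
______
___X__
___XX_
_____X
4) X___X_
____XX
____XX
___XX_
___XX_
___X_X
5) X__X__
X__X__
______
______
__X__X
___X_X
6) X_XX_X
______
______
______
____X_
X_XX_X
7) X_XX_X
______
______
______
___XXX
X_X___
8) X_XX_X
______
______
____X_
___XXX
X_X___
9) X_XX_X
______
______
___XXX
___XXX
X_X___
10) X_XX_X
______
____X_
___X_X
X_X___
X_X___
11) X_XX_X
___XXX
____X_
___XXX
X_XX_X
X_X___
12) X_X___
X_X___
______
X_X___
X_X___
______

8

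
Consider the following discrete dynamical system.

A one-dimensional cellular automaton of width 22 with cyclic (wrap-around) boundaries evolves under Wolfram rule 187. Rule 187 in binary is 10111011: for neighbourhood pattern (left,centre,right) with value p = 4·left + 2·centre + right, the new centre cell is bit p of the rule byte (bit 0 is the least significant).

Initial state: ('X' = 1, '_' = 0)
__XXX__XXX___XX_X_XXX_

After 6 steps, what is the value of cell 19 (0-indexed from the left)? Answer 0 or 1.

1

[0] __XXX__XXX___XX_X_XXX_
[1] XXXX_XXXX_XXXX_X_XXX_X
[2] XXX_XXXX_XXXX_X_XXX_XX
[3] XX_XXXX_XXXX_X_XXX_XXX
[4] X_XXXX_XXXX_X_XXX_XXXX
[5] _XXXX_XXXX_X_XXX_XXXXX
[6] XXXX_XXXX_X_XXX_XXXXX_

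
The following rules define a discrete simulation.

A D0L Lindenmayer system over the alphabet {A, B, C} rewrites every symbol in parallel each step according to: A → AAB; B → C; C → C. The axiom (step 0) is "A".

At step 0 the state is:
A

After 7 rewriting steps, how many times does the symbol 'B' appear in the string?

t=0: A
t=1: AAB
t=2: AABAABC
t=3: AABAABCAABAABCC
t=4: AABAABCAABAABCCAABAABCAABAABCCC
t=5: AABAABCAABAABCCAABAABCAABAABCCCAABAABCAABAABCCAABAABCAABAABCCCC
t=6: AABAABCAABAABCCAABAABCAABAABCCCAABAABCAABAABCCAABAABCAABAA…CAABAABCCAABAABCAABAABCCCAABAABCAABAABCCAABAABCAABAABCCCCC  (len 127)
t=7: AABAABCAABAABCCAABAABCAABAABCCCAABAABCAABAABCCAABAABCAABAA…AABAABCCAABAABCAABAABCCCAABAABCAABAABCCAABAABCAABAABCCCCCC  (len 255)

64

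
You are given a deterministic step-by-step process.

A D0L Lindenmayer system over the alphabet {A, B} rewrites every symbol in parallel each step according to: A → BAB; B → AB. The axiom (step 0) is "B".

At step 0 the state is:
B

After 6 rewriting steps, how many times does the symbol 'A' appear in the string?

70

t=0: B
t=1: AB
t=2: BABAB
t=3: ABBABABBABAB
t=4: BABABABBABABBABABABBABABBABAB
t=5: ABBABABBABABBABABABBABABBABABABBABABBABABBABABABBABABBABABABBABABBABAB
t=6: BABABABBABABBABABABBABABBABABABBABABBABABBABABABBABABBABAB…BABABABBABABBABABABBABABBABABBABABABBABABBABABABBABABBABAB  (len 169)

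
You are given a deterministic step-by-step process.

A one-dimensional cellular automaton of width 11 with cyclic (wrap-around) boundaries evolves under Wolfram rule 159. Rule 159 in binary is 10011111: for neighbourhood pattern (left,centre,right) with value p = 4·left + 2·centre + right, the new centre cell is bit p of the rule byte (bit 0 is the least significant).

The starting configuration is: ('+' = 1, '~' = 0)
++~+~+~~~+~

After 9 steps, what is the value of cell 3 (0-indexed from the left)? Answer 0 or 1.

1

gen 0: ++~+~+~~~+~
gen 1: +~~+~+++++~
gen 2: ++++~++++~~
gen 3: +++~~+++~++
gen 4: ++~++++~~++
gen 5: +~~+++~++++
gen 6: ~++++~~++++
gen 7: ~+++~+++++~
gen 8: +++~~++++~+
gen 9: ++~+++++~~+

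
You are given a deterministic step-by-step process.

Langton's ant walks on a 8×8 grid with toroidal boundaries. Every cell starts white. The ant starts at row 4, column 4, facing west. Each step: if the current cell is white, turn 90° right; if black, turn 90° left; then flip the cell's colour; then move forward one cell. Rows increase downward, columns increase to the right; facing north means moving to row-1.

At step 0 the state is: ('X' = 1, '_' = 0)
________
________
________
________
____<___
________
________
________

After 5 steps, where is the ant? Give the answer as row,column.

5,4

gen 0: ________
________
________
________
____<___
________
________
________
gen 1: ________
________
________
____^___
____X___
________
________
________
gen 2: ________
________
________
____X>__
____X___
________
________
________
gen 3: ________
________
________
____XX__
____Xv__
________
________
________
gen 4: ________
________
________
____XX__
____<X__
________
________
________
gen 5: ________
________
________
____XX__
_____X__
____v___
________
________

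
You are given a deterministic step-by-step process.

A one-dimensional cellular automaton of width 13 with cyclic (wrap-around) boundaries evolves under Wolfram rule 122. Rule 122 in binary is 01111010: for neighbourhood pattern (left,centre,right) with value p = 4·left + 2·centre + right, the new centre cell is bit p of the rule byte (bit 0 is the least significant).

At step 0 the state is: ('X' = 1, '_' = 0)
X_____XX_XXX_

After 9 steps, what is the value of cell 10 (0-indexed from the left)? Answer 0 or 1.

0

t=0: X_____XX_XXX_
t=1: _X___XXXXX_XX
t=2: X_X_XX___XXXX
t=3: XX_XXXX_XX___
t=4: XXXX__XXXXX_X
t=5: ___XXXX___XXX
t=6: X_XX__XX_XX_X
t=7: XXXXXXXXXXXXX
t=8: _____________
t=9: _____________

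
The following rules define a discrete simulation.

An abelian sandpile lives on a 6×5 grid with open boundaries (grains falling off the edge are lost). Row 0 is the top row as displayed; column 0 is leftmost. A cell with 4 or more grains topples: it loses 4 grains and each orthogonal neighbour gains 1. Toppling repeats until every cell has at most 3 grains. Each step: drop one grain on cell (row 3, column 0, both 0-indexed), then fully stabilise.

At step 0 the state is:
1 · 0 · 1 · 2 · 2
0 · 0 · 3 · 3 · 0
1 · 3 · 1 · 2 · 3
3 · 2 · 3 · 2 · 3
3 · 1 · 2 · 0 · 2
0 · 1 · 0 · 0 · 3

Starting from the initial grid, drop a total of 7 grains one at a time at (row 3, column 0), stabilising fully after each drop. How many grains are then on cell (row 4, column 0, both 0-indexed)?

2

step 0: 1 · 0 · 1 · 2 · 2
0 · 0 · 3 · 3 · 0
1 · 3 · 1 · 2 · 3
3 · 2 · 3 · 2 · 3
3 · 1 · 2 · 0 · 2
0 · 1 · 0 · 0 · 3
step 1: 1 · 0 · 1 · 2 · 2
0 · 0 · 3 · 3 · 0
2 · 3 · 1 · 2 · 3
1 · 3 · 3 · 2 · 3
0 · 2 · 2 · 0 · 2
1 · 1 · 0 · 0 · 3
step 2: 1 · 0 · 1 · 2 · 2
0 · 0 · 3 · 3 · 0
2 · 3 · 1 · 2 · 3
2 · 3 · 3 · 2 · 3
0 · 2 · 2 · 0 · 2
1 · 1 · 0 · 0 · 3
step 3: 1 · 0 · 1 · 2 · 2
0 · 0 · 3 · 3 · 0
2 · 3 · 1 · 2 · 3
3 · 3 · 3 · 2 · 3
0 · 2 · 2 · 0 · 2
1 · 1 · 0 · 0 · 3
step 4: 1 · 0 · 1 · 2 · 2
1 · 1 · 3 · 3 · 0
0 · 1 · 3 · 2 · 3
2 · 2 · 0 · 3 · 3
1 · 3 · 3 · 0 · 2
1 · 1 · 0 · 0 · 3
step 5: 1 · 0 · 1 · 2 · 2
1 · 1 · 3 · 3 · 0
0 · 1 · 3 · 2 · 3
3 · 2 · 0 · 3 · 3
1 · 3 · 3 · 0 · 2
1 · 1 · 0 · 0 · 3
step 6: 1 · 0 · 1 · 2 · 2
1 · 1 · 3 · 3 · 0
1 · 1 · 3 · 2 · 3
0 · 3 · 0 · 3 · 3
2 · 3 · 3 · 0 · 2
1 · 1 · 0 · 0 · 3
step 7: 1 · 0 · 1 · 2 · 2
1 · 1 · 3 · 3 · 0
1 · 1 · 3 · 2 · 3
1 · 3 · 0 · 3 · 3
2 · 3 · 3 · 0 · 2
1 · 1 · 0 · 0 · 3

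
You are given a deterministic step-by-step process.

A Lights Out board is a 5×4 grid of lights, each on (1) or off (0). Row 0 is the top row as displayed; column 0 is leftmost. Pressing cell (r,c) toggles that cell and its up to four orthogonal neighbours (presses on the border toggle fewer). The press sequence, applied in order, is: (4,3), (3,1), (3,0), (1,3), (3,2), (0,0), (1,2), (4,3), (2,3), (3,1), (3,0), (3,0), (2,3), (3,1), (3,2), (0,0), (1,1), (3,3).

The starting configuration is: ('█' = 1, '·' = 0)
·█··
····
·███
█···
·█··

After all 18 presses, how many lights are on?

step 0: ·█··
····
·███
█···
·█··
step 1: ·█··
····
·███
█··█
·███
step 2: ·█··
····
··██
·███
··██
step 3: ·█··
····
█·██
█·██
█·██
step 4: ·█·█
··██
█·█·
█·██
█·██
step 5: ·█·█
··██
█···
██··
█··█
step 6: █··█
█·██
█···
██··
█··█
step 7: █·██
██··
█·█·
██··
█··█
step 8: █·██
██··
█·█·
██·█
█·█·
step 9: █·██
██·█
█··█
██··
█·█·
step 10: █·██
██·█
██·█
··█·
███·
step 11: █·██
██·█
·█·█
███·
·██·
step 12: █·██
██·█
██·█
··█·
███·
step 13: █·██
██··
███·
··██
███·
step 14: █·██
██··
█·█·
██·█
█·█·
step 15: █·██
██··
█···
█·█·
█···
step 16: ·███
·█··
█···
█·█·
█···
step 17: ··██
█·█·
██··
█·█·
█···
step 18: ··██
█·█·
██·█
█··█
█··█

11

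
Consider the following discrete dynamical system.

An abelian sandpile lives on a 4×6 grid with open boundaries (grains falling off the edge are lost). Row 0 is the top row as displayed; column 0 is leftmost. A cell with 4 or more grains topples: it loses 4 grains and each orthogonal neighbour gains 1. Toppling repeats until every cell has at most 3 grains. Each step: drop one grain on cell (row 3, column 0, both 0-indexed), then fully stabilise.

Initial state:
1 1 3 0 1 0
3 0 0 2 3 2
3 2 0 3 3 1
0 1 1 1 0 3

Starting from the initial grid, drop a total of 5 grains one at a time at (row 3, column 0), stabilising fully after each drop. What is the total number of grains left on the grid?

35

0) 1 1 3 0 1 0
3 0 0 2 3 2
3 2 0 3 3 1
0 1 1 1 0 3
1) 1 1 3 0 1 0
3 0 0 2 3 2
3 2 0 3 3 1
1 1 1 1 0 3
2) 1 1 3 0 1 0
3 0 0 2 3 2
3 2 0 3 3 1
2 1 1 1 0 3
3) 1 1 3 0 1 0
3 0 0 2 3 2
3 2 0 3 3 1
3 1 1 1 0 3
4) 2 1 3 0 1 0
0 1 0 2 3 2
1 3 0 3 3 1
1 2 1 1 0 3
5) 2 1 3 0 1 0
0 1 0 2 3 2
1 3 0 3 3 1
2 2 1 1 0 3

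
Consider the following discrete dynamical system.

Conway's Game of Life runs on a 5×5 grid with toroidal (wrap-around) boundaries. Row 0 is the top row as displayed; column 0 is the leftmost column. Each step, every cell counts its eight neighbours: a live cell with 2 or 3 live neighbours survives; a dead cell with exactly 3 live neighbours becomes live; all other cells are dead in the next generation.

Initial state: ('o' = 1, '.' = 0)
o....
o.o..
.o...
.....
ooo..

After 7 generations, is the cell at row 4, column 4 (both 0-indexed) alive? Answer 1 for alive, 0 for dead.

0

[0] o....
o.o..
.o...
.....
ooo..
[1] o.o.o
o....
.o...
o.o..
oo...
[2] ....o
o...o
oo...
o.o..
..oo.
[3] o...o
.o..o
.....
o.ooo
.oooo
[4] .....
....o
.oo..
o....
.....
[5] .....
.....
oo...
.o...
.....
[6] .....
.....
oo...
oo...
.....
[7] .....
.....
oo...
oo...
.....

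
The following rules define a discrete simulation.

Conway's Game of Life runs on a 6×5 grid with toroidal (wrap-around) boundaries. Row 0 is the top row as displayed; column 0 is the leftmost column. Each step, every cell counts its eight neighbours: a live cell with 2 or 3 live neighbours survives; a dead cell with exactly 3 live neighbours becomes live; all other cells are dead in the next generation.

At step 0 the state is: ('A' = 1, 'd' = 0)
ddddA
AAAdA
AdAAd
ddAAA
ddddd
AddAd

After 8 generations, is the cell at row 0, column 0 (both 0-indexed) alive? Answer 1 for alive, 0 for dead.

1

[0] ddddA
AAAdA
AdAAd
ddAAA
ddddd
AddAd
[1] ddAdd
ddAdd
ddddd
dAAdA
ddAdd
ddddA
[2] dddAd
ddddd
dAAAd
dAAAd
AAAdd
dddAd
[3] ddddd
dddAd
dAdAd
ddddA
AdddA
dAdAA
[4] ddAAA
ddAdd
ddAAA
dddAA
ddddd
dddAA
[5] ddAdA
dAddd
ddAdA
ddAdA
ddddd
ddAdA
[6] AAAdd
AAAdd
AAAdd
ddddd
ddddd
ddddd
[7] AdAdd
dddAA
AdAdd
dAddd
ddddd
dAddd
[8] AAAAA
AdAAA
AAAAA
dAddd
ddddd
dAddd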